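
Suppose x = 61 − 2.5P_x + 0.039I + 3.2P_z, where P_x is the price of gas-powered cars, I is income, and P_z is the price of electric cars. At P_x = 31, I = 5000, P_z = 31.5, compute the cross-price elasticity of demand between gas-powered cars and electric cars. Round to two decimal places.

0.36

x = 61 − 2.5(31) + 0.039(5000) + 3.2(31.5) = 61 − 77.5 + 195 + 100.8 = 279.3.
∂x/∂P_z = +3.2, so E_xy = 3.2·(31.5/279.3) ≈ 0.36.
E_xy > 0: the goods are substitutes.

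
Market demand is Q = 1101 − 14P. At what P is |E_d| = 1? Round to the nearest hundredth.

39.32

For linear demand Q = a − bP, E = −bP/(a − bP). |E| = 1 ⇒ bP = a − bP ⇒ P = a/(2b).
P = 1101/(2·14) ≈ 39.32.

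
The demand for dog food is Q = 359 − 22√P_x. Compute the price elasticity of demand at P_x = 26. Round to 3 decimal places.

At P_x = 26, Q = 246.8216.
dQ/dP_x = −22/(2√P_x) = −22/(2·5.099).
Point elasticity E = (dQ/dP_x)·(P_x/Q) = -2.1573 × 26/246.8216 ≈ -0.227.
|E| < 1, so demand is inelastic at this price.

-0.227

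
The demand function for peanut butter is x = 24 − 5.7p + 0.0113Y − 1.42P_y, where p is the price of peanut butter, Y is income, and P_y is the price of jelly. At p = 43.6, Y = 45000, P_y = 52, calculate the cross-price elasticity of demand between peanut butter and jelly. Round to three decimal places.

First evaluate x: 24 − 5.7(43.6) + 0.0113(45000) − 1.42(52) = 24 − 248.52 + 508.5 − 73.84 = 210.14.
∂x/∂P_y = −1.42, so E_xy = -1.42·(52/210.14) ≈ -0.351.
E_xy < 0: the goods are complements.

-0.351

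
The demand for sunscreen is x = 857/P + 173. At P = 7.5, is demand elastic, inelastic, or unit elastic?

inelastic

At P = 7.5, x = 287.2667.
dx/dP = −857/P² = −15.2356.
Point elasticity E = (dx/dP)·(P/x) = -15.2356 × 7.5/287.2667 ≈ -0.398.
|E| ≈ 0.398 < 1, so demand is inelastic.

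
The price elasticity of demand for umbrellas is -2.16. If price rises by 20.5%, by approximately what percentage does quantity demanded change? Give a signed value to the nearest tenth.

-44.3

%ΔQ ≈ E × %ΔP = (-2.16) × (20.5%) ≈ -44.3%.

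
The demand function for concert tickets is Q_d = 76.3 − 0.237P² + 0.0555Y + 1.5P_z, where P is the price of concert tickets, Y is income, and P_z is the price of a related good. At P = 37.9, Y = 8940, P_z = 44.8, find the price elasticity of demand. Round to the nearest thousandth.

-2.275

Substituting, Q_d = 76.3 − 0.237(37.9)² + 0.0555(8940) + 1.5(44.8) = 76.3 − 340.4292 + 496.17 + 67.2 = 299.2408.
∂Q_d/∂P = −2·0.237·P = -17.9646, so E_p = -17.9646·(37.9/299.2408) ≈ -2.275.
|E_p| > 1: demand is elastic.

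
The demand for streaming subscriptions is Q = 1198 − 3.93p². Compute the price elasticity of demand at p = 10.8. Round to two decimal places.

-1.24

At p = 10.8, Q = 739.6048.
dQ/dp = −2·3.93·p = −84.888.
Point elasticity E = (dQ/dp)·(p/Q) = -84.888 × 10.8/739.6048 ≈ -1.24.
|E| > 1, so demand is elastic at this price.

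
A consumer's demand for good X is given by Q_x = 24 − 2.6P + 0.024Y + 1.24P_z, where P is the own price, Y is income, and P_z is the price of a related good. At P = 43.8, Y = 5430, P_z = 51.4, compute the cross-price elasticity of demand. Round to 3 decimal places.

0.612

Substituting, Q_x = 24 − 2.6(43.8) + 0.024(5430) + 1.24(51.4) = 24 − 113.88 + 130.32 + 63.736 = 104.176.
∂Q_x/∂P_z = +1.24, so E_xy = 1.24·(51.4/104.176) ≈ 0.612.
E_xy > 0: the goods are substitutes.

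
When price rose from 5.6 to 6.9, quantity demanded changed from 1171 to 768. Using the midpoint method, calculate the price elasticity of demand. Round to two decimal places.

-2.00

%Δq = (768 − 1171)/[(1171 + 768)/2] = -403/969.5 ≈ -0.4157.
%ΔP = (6.9 − 5.6)/[(5.6 + 6.9)/2] = 1.3/6.25 ≈ 0.2080.
Arc elasticity E = %Δq/%ΔP ≈ -0.4157/0.2080 ≈ -2.00.
|E| > 1: demand is elastic over this range.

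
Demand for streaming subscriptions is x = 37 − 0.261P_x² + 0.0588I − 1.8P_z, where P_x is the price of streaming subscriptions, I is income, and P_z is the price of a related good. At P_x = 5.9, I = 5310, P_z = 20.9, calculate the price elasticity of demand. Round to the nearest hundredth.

-0.06

At the given point, x = 37 − 0.261(5.9)² + 0.0588(5310) − 1.8(20.9) = 37 − 9.0854 + 312.228 − 37.62 = 302.5226.
∂x/∂P_x = −2·0.261·P_x = -3.0798, so E_p = -3.0798·(5.9/302.5226) ≈ -0.06.
|E_p| < 1: demand is inelastic.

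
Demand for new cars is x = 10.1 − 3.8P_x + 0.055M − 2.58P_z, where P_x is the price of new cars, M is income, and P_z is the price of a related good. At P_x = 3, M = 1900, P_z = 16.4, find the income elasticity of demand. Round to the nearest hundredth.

1.72

Evaluating quantity at (P_x, M, P_z) gives x = 10.1 − 3.8(3) + 0.055(1900) − 2.58(16.4) = 10.1 − 11.4 + 104.5 − 42.312 = 60.888.
∂x/∂M = +0.055, so E_I = 0.055·(1900/60.888) ≈ 1.72.
E_I > 1: normal good (luxury).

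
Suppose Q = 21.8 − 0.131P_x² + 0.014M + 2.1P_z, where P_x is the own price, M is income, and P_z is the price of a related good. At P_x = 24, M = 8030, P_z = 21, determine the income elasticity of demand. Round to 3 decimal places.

1.093

At the given point, Q = 21.8 − 0.131(24)² + 0.014(8030) + 2.1(21) = 21.8 − 75.456 + 112.42 + 44.1 = 102.864.
∂Q/∂M = +0.014, so E_I = 0.014·(8030/102.864) ≈ 1.093.
E_I > 1: normal good (luxury).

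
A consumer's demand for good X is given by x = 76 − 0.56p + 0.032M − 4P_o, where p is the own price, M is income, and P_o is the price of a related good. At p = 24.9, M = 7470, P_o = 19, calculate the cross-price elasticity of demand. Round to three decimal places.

-0.338

Evaluating quantity at (p, M, P_o) gives x = 76 − 0.56(24.9) + 0.032(7470) − 4(19) = 76 − 13.944 + 239.04 − 76 = 225.096.
∂x/∂P_o = −4, so E_xy = -4·(19/225.096) ≈ -0.338.
E_xy < 0: the goods are complements.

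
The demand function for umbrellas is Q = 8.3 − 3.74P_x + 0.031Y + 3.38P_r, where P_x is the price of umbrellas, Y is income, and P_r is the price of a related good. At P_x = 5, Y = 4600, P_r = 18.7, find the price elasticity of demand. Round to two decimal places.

Q = 8.3 − 3.74(5) + 0.031(4600) + 3.38(18.7) = 8.3 − 18.7 + 142.6 + 63.206 = 195.406.
∂Q/∂P_x = −3.74, so E_p = (−3.74)·(5/195.406) ≈ -0.10.
|E_p| < 1: demand is inelastic.

-0.10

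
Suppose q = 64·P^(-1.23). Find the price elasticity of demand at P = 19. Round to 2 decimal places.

-1.23

For a Cobb–Douglas (constant-elasticity) form q = A·P^α·…, the elasticity with respect to P equals the exponent α at every point.
Here the exponent on P is -1.23, so the price elasticity of demand is -1.23.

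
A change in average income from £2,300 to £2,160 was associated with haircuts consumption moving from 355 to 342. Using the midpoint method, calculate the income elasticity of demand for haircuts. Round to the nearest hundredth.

%ΔQ = (342 − 355)/[(355+342)/2] = -13/348.5 ≈ -0.0373.
%ΔI = (2,160 − 2,300)/[(2,300+2,160)/2] = -140/2230 ≈ -0.0628.
E_I = %ΔQ/%ΔI ≈ 0.59.
E_I ∈ (0,1): normal good (necessity).

0.59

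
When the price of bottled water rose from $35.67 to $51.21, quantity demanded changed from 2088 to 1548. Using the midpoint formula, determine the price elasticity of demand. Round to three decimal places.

-0.830

%Δq = (1548 − 2088)/[(2088 + 1548)/2] = -540/1818 ≈ -0.2970.
%ΔP = (51.21 − 35.67)/[(35.67 + 51.21)/2] = 15.54/43.44 ≈ 0.3577.
Arc elasticity E = %Δq/%ΔP ≈ -0.2970/0.3577 ≈ -0.830.
|E| < 1: demand is inelastic over this range.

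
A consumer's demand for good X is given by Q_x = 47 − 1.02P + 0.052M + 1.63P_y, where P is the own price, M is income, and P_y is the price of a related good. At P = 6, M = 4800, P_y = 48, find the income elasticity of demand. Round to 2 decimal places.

At the given point, Q_x = 47 − 1.02(6) + 0.052(4800) + 1.63(48) = 47 − 6.12 + 249.6 + 78.24 = 368.72.
∂Q_x/∂M = +0.052, so E_I = 0.052·(4800/368.72) ≈ 0.68.
E_I ∈ (0,1): normal good (necessity).

0.68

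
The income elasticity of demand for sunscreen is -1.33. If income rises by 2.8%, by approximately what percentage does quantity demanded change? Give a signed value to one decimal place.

%ΔQ ≈ E × %ΔI = (-1.33) × (2.8%) ≈ -3.7%.

-3.7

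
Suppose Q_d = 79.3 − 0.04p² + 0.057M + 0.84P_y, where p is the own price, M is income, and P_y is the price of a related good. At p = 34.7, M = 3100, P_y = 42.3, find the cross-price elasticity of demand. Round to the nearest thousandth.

Q_d = 79.3 − 0.04(34.7)² + 0.057(3100) + 0.84(42.3) = 79.3 − 48.1636 + 176.7 + 35.532 = 243.3684.
∂Q_d/∂P_y = +0.84, so E_xy = 0.84·(42.3/243.3684) ≈ 0.146.
E_xy > 0: the goods are substitutes.

0.146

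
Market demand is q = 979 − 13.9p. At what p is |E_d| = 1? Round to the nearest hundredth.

35.22

For linear demand q = a − bp, E = −bp/(a − bp). |E| = 1 ⇒ bp = a − bp ⇒ p = a/(2b).
p = 979/(2·13.9) ≈ 35.22.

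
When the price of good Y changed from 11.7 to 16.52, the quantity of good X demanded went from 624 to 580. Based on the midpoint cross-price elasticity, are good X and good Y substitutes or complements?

complements

%ΔQ_x = (580 − 624)/[(624+580)/2] = -44/602 ≈ -0.0731.
%ΔP_y = (16.52 − 11.7)/[(11.7+16.52)/2] ≈ 0.3416.
E_xy = -0.0731/0.3416 ≈ -0.214.
E_xy < 0, so the goods are complements.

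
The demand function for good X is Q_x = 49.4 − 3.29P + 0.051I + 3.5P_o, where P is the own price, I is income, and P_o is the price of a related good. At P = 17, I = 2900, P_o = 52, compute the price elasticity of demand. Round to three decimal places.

Q_x = 49.4 − 3.29(17) + 0.051(2900) + 3.5(52) = 49.4 − 55.93 + 147.9 + 182 = 323.37.
∂Q_x/∂P = −3.29, so E_p = (−3.29)·(17/323.37) ≈ -0.173.
|E_p| < 1: demand is inelastic.

-0.173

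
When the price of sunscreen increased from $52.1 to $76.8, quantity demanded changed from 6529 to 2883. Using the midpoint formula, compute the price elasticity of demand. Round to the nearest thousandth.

-2.022

%ΔQ = (2883 − 6529)/[(6529 + 2883)/2] = -3646/4706 ≈ -0.7748.
%ΔP = (76.8 − 52.1)/[(52.1 + 76.8)/2] = 24.7/64.45 ≈ 0.3832.
Arc elasticity E = %ΔQ/%ΔP ≈ -0.7748/0.3832 ≈ -2.022.
|E| > 1: demand is elastic over this range.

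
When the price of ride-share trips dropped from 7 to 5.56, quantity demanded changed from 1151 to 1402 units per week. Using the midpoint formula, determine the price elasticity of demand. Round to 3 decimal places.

%Δq = (1402 − 1151)/[(1151 + 1402)/2] = 251/1276.5 ≈ 0.1966.
%ΔP = (5.56 − 7)/[(7 + 5.56)/2] = -1.44/6.28 ≈ -0.2293.
Arc elasticity E = %Δq/%ΔP ≈ 0.1966/-0.2293 ≈ -0.858.
|E| < 1: demand is inelastic over this range.

-0.858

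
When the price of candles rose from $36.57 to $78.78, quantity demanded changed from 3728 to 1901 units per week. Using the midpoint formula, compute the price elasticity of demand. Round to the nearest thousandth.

%ΔQ = (1901 − 3728)/[(3728 + 1901)/2] = -1827/2814.5 ≈ -0.6491.
%ΔP = (78.78 − 36.57)/[(36.57 + 78.78)/2] = 42.21/57.675 ≈ 0.7319.
Arc elasticity E = %ΔQ/%ΔP ≈ -0.6491/0.7319 ≈ -0.887.
|E| < 1: demand is inelastic over this range.

-0.887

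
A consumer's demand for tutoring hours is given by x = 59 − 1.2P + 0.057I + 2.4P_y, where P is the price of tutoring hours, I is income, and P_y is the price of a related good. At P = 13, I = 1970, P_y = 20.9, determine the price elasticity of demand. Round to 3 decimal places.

At the given point, x = 59 − 1.2(13) + 0.057(1970) + 2.4(20.9) = 59 − 15.6 + 112.29 + 50.16 = 205.85.
∂x/∂P = −1.2, so E_p = (−1.2)·(13/205.85) ≈ -0.076.
|E_p| < 1: demand is inelastic.

-0.076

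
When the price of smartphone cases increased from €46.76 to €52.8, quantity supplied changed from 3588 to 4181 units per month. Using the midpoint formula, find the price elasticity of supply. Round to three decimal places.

%ΔQ = (4181 − 3588)/[(3588 + 4181)/2] = 593/3884.5 ≈ 0.1527.
%Δp = (52.8 − 46.76)/[(46.76 + 52.8)/2] = 6.04/49.78 ≈ 0.1213.
Arc elasticity E = %ΔQ/%Δp ≈ 0.1527/0.1213 ≈ 1.258.
|E| > 1: supply is elastic over this range.

1.258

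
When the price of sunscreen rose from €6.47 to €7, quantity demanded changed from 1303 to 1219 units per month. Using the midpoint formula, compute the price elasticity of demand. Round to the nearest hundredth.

%Δq = (1219 − 1303)/[(1303 + 1219)/2] = -84/1261 ≈ -0.0666.
%Δp = (7 − 6.47)/[(6.47 + 7)/2] = 0.53/6.735 ≈ 0.0787.
Arc elasticity E = %Δq/%Δp ≈ -0.0666/0.0787 ≈ -0.85.
|E| < 1: demand is inelastic over this range.

-0.85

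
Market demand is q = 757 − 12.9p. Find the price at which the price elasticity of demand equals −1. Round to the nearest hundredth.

For linear demand q = a − bp, E = −bp/(a − bp). |E| = 1 ⇒ bp = a − bp ⇒ p = a/(2b).
p = 757/(2·12.9) ≈ 29.34.

29.34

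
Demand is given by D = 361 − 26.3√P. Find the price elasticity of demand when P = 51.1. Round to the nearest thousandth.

At P = 51.1, D = 172.9964.
dD/dP = −26.3/(2√P) = −26.3/(2·7.1484).
Point elasticity E = (dD/dP)·(P/D) = -1.8396 × 51.1/172.9964 ≈ -0.543.
|E| < 1, so demand is inelastic at this price.

-0.543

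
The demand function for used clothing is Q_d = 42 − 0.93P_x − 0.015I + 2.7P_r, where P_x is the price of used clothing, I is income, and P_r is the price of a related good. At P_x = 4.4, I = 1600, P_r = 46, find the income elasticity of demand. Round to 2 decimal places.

Evaluating quantity at (P_x, I, P_r) gives Q_d = 42 − 0.93(4.4) − 0.015(1600) + 2.7(46) = 42 − 4.092 − 24 + 124.2 = 138.108.
∂Q_d/∂I = −0.015, so E_I = -0.015·(1600/138.108) ≈ -0.17.
E_I < 0: inferior good.

-0.17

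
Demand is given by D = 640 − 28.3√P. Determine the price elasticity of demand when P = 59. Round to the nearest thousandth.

At P = 59, D = 422.6236.
dD/dP = −28.3/(2√P) = −28.3/(2·7.6811).
Point elasticity E = (dD/dP)·(P/D) = -1.8422 × 59/422.6236 ≈ -0.257.
|E| < 1, so demand is inelastic at this price.

-0.257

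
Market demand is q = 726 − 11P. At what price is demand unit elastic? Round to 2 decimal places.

For linear demand q = a − bP, E = −bP/(a − bP). |E| = 1 ⇒ bP = a − bP ⇒ P = a/(2b).
P = 726/(2·11) = 33.00.

33.00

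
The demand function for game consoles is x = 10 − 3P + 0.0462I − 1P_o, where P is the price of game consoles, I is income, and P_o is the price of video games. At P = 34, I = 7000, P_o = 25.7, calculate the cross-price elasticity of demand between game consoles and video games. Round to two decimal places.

-0.12

Evaluating quantity at (P, I, P_o) gives x = 10 − 3(34) + 0.0462(7000) − 1(25.7) = 10 − 102 + 323.4 − 25.7 = 205.7.
∂x/∂P_o = −1, so E_xy = -1·(25.7/205.7) ≈ -0.12.
E_xy < 0: the goods are complements.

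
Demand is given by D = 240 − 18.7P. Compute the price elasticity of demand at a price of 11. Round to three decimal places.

At P = 11, D = 34.3.
dD/dP = −18.7.
Point elasticity E = (dD/dP)·(P/D) = -18.7 × 11/34.3 ≈ -5.997.
|E| > 1, so demand is elastic at this price.

-5.997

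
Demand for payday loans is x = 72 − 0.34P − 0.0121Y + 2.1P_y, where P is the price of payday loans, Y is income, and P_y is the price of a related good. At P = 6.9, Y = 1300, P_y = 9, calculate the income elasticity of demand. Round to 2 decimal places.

-0.22

Evaluating quantity at (P, Y, P_y) gives x = 72 − 0.34(6.9) − 0.0121(1300) + 2.1(9) = 72 − 2.346 − 15.73 + 18.9 = 72.824.
∂x/∂Y = −0.0121, so E_I = -0.0121·(1300/72.824) ≈ -0.22.
E_I < 0: inferior good.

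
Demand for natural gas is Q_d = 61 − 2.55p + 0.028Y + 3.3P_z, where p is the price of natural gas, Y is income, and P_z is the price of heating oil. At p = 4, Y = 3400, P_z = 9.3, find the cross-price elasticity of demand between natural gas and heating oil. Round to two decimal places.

0.17

Substituting, Q_d = 61 − 2.55(4) + 0.028(3400) + 3.3(9.3) = 61 − 10.2 + 95.2 + 30.69 = 176.69.
∂Q_d/∂P_z = +3.3, so E_xy = 3.3·(9.3/176.69) ≈ 0.17.
E_xy > 0: the goods are substitutes.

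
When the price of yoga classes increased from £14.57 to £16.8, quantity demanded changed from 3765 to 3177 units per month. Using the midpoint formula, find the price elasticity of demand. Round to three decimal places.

-1.192

%Δq = (3177 − 3765)/[(3765 + 3177)/2] = -588/3471 ≈ -0.1694.
%Δp = (16.8 − 14.57)/[(14.57 + 16.8)/2] = 2.23/15.685 ≈ 0.1422.
Arc elasticity E = %Δq/%Δp ≈ -0.1694/0.1422 ≈ -1.192.
|E| > 1: demand is elastic over this range.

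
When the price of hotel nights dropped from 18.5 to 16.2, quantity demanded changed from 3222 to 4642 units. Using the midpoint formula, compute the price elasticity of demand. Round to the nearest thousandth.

%ΔQ = (4642 − 3222)/[(3222 + 4642)/2] = 1420/3932 ≈ 0.3611.
%Δp = (16.2 − 18.5)/[(18.5 + 16.2)/2] = -2.3/17.35 ≈ -0.1326.
Arc elasticity E = %ΔQ/%Δp ≈ 0.3611/-0.1326 ≈ -2.724.
|E| > 1: demand is elastic over this range.

-2.724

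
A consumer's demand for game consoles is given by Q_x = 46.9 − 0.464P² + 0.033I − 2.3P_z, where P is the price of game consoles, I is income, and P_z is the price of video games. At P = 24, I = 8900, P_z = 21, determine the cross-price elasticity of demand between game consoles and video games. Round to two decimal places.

-1.93

Substituting, Q_x = 46.9 − 0.464(24)² + 0.033(8900) − 2.3(21) = 46.9 − 267.264 + 293.7 − 48.3 = 25.036.
∂Q_x/∂P_z = −2.3, so E_xy = -2.3·(21/25.036) ≈ -1.93.
E_xy < 0: the goods are complements.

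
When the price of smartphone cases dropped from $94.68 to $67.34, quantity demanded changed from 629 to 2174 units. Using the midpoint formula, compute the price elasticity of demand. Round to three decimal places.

%ΔQ = (2174 − 629)/[(629 + 2174)/2] = 1545/1401.5 ≈ 1.1024.
%ΔP = (67.34 − 94.68)/[(94.68 + 67.34)/2] = -27.34/81.01 ≈ -0.3375.
Arc elasticity E = %ΔQ/%ΔP ≈ 1.1024/-0.3375 ≈ -3.266.
|E| > 1: demand is elastic over this range.

-3.266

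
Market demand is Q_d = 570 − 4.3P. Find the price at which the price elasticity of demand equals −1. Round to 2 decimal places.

For linear demand Q_d = a − bP, E = −bP/(a − bP). |E| = 1 ⇒ bP = a − bP ⇒ P = a/(2b).
P = 570/(2·4.3) ≈ 66.28.

66.28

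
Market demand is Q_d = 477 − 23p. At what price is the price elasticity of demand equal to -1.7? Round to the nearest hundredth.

13.06

Set −bp/(a − bp) = −1.7 ⇒ bp = 1.7(a − bp) ⇒ bp(1+1.7) = 1.7·a.
p = 1.7·477/(23·2.7) ≈ 13.06.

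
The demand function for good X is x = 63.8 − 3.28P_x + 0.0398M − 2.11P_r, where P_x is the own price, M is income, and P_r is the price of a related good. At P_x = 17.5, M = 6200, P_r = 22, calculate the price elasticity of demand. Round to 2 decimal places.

-0.28

First evaluate x: 63.8 − 3.28(17.5) + 0.0398(6200) − 2.11(22) = 63.8 − 57.4 + 246.76 − 46.42 = 206.74.
∂x/∂P_x = −3.28, so E_p = (−3.28)·(17.5/206.74) ≈ -0.28.
|E_p| < 1: demand is inelastic.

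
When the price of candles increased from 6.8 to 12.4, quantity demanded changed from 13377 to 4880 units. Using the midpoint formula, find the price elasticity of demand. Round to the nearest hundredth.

-1.60

%Δq = (4880 − 13377)/[(13377 + 4880)/2] = -8497/9128.5 ≈ -0.9308.
%Δp = (12.4 − 6.8)/[(6.8 + 12.4)/2] = 5.6/9.6 ≈ 0.5833.
Arc elasticity E = %Δq/%Δp ≈ -0.9308/0.5833 ≈ -1.60.
|E| > 1: demand is elastic over this range.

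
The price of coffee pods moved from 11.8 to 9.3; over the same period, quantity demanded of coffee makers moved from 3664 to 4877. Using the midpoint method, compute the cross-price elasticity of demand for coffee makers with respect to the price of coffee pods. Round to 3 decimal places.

%ΔQ_x = (4877 − 3664)/[(3664+4877)/2] = 1213/4270.5 ≈ 0.2840.
%ΔP_y = (9.3 − 11.8)/[(11.8+9.3)/2] ≈ -0.2370.
E_xy = 0.2840/-0.2370 ≈ -1.199.
E_xy < 0, so coffee makers and coffee pods are complements.

-1.199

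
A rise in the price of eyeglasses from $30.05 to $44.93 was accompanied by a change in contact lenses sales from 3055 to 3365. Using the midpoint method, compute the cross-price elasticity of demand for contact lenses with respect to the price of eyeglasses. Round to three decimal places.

0.243

%ΔQ_x = (3365 − 3055)/[(3055+3365)/2] = 310/3210 ≈ 0.0966.
%ΔP_y = (44.93 − 30.05)/[(30.05+44.93)/2] ≈ 0.3969.
E_xy = 0.0966/0.3969 ≈ 0.243.
E_xy > 0, so contact lenses and eyeglasses are substitutes.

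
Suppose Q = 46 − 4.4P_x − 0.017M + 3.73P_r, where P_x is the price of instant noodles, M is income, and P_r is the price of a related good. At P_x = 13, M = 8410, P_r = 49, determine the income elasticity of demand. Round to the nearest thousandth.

First evaluate Q: 46 − 4.4(13) − 0.017(8410) + 3.73(49) = 46 − 57.2 − 142.97 + 182.77 = 28.6.
∂Q/∂M = −0.017, so E_I = -0.017·(8410/28.6) ≈ -4.999.
E_I < 0: inferior good.

-4.999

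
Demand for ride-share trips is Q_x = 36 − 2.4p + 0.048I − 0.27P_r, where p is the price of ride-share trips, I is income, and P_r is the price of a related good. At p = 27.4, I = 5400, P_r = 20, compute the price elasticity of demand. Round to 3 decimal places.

At the given point, Q_x = 36 − 2.4(27.4) + 0.048(5400) − 0.27(20) = 36 − 65.76 + 259.2 − 5.4 = 224.04.
∂Q_x/∂p = −2.4, so E_p = (−2.4)·(27.4/224.04) ≈ -0.294.
|E_p| < 1: demand is inelastic.

-0.294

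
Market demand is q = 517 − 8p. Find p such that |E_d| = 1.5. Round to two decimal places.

Set −bp/(a − bp) = −1.5 ⇒ bp = 1.5(a − bp) ⇒ bp(1+1.5) = 1.5·a.
p = 1.5·517/(8·2.5) ≈ 38.78.

38.78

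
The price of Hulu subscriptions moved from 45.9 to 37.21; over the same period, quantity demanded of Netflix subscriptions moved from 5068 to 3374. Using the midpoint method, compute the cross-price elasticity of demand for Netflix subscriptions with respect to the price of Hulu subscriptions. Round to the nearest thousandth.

%ΔQ_x = (3374 − 5068)/[(5068+3374)/2] = -1694/4221 ≈ -0.4013.
%ΔP_y = (37.21 − 45.9)/[(45.9+37.21)/2] ≈ -0.2091.
E_xy = -0.4013/-0.2091 ≈ 1.919.
E_xy > 0, so Netflix subscriptions and Hulu subscriptions are substitutes.

1.919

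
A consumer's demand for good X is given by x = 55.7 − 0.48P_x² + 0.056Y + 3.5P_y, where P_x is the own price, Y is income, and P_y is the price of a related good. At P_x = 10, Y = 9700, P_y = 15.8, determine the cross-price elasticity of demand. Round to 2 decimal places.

0.09

Evaluating quantity at (P_x, Y, P_y) gives x = 55.7 − 0.48(10)² + 0.056(9700) + 3.5(15.8) = 55.7 − 48 + 543.2 + 55.3 = 606.2.
∂x/∂P_y = +3.5, so E_xy = 3.5·(15.8/606.2) ≈ 0.09.
E_xy > 0: the goods are substitutes.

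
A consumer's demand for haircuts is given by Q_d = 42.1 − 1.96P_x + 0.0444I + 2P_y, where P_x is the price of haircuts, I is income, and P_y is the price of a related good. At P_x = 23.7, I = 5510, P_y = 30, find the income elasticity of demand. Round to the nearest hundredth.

0.81

At the given point, Q_d = 42.1 − 1.96(23.7) + 0.0444(5510) + 2(30) = 42.1 − 46.452 + 244.644 + 60 = 300.292.
∂Q_d/∂I = +0.0444, so E_I = 0.0444·(5510/300.292) ≈ 0.81.
E_I ∈ (0,1): normal good (necessity).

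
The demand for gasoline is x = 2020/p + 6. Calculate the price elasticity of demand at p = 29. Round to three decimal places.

At p = 29, x = 75.6552.
dx/dp = −2020/p² = −2.4019.
Point elasticity E = (dx/dp)·(p/x) = -2.4019 × 29/75.6552 ≈ -0.921.
|E| < 1, so demand is inelastic at this price.

-0.921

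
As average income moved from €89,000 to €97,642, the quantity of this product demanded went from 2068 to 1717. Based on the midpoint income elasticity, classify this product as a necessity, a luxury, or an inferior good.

inferior

%ΔQ = (1717 − 2068)/[(2068+1717)/2] = -351/1892.5 ≈ -0.1855.
%ΔY = (97,642 − 89,000)/[(89,000+97,642)/2] = 8642/93321 ≈ 0.0926.
E_I = %ΔQ/%ΔY ≈ -2.003.
E_I < 0: inferior good.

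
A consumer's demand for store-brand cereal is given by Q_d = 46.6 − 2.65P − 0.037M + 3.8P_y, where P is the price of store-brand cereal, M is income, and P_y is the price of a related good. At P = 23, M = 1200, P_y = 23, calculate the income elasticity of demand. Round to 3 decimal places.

Evaluating quantity at (P, M, P_y) gives Q_d = 46.6 − 2.65(23) − 0.037(1200) + 3.8(23) = 46.6 − 60.95 − 44.4 + 87.4 = 28.65.
∂Q_d/∂M = −0.037, so E_I = -0.037·(1200/28.65) ≈ -1.550.
E_I < 0: inferior good.

-1.550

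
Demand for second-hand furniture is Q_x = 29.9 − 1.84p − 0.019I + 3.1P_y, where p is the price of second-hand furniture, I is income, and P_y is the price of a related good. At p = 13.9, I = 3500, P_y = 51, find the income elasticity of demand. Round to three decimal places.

-0.693

Substituting, Q_x = 29.9 − 1.84(13.9) − 0.019(3500) + 3.1(51) = 29.9 − 25.576 − 66.5 + 158.1 = 95.924.
∂Q_x/∂I = −0.019, so E_I = -0.019·(3500/95.924) ≈ -0.693.
E_I < 0: inferior good.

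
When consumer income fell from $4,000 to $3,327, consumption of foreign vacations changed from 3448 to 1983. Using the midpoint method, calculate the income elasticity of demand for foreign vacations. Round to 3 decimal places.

2.937

%ΔQ = (1983 − 3448)/[(3448+1983)/2] = -1465/2715.5 ≈ -0.5395.
%ΔI = (3,327 − 4,000)/[(4,000+3,327)/2] = -673/3663.5 ≈ -0.1837.
E_I = %ΔQ/%ΔI ≈ 2.937.
E_I > 1: normal good (luxury).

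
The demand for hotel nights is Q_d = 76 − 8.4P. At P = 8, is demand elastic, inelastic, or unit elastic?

elastic

At P = 8, Q_d = 8.8.
dQ_d/dP = −8.4.
Point elasticity E = (dQ_d/dP)·(P/Q_d) = -8.4 × 8/8.8 ≈ -7.636.
|E| ≈ 7.636 > 1, so demand is elastic.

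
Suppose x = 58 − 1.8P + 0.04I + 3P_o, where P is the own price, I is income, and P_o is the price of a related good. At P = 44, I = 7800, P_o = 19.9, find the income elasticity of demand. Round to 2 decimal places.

x = 58 − 1.8(44) + 0.04(7800) + 3(19.9) = 58 − 79.2 + 312 + 59.7 = 350.5.
∂x/∂I = +0.04, so E_I = 0.04·(7800/350.5) ≈ 0.89.
E_I ∈ (0,1): normal good (necessity).

0.89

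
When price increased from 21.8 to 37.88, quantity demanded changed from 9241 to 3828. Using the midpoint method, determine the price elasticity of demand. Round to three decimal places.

%ΔQ = (3828 − 9241)/[(9241 + 3828)/2] = -5413/6534.5 ≈ -0.8284.
%Δp = (37.88 − 21.8)/[(21.8 + 37.88)/2] = 16.08/29.84 ≈ 0.5389.
Arc elasticity E = %ΔQ/%Δp ≈ -0.8284/0.5389 ≈ -1.537.
|E| > 1: demand is elastic over this range.

-1.537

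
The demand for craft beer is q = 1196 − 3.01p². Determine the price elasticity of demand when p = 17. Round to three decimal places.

-5.335

At p = 17, q = 326.11.
dq/dp = −2·3.01·p = −102.34.
Point elasticity E = (dq/dp)·(p/q) = -102.34 × 17/326.11 ≈ -5.335.
|E| > 1, so demand is elastic at this price.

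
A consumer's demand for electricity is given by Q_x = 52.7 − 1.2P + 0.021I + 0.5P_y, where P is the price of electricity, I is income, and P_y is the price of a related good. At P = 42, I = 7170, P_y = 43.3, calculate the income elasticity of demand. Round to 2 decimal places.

Q_x = 52.7 − 1.2(42) + 0.021(7170) + 0.5(43.3) = 52.7 − 50.4 + 150.57 + 21.65 = 174.52.
∂Q_x/∂I = +0.021, so E_I = 0.021·(7170/174.52) ≈ 0.86.
E_I ∈ (0,1): normal good (necessity).

0.86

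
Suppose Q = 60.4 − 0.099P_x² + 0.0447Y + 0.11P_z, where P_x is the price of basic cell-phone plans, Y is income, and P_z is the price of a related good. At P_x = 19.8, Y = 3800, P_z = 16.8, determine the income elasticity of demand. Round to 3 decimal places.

0.879

Q = 60.4 − 0.099(19.8)² + 0.0447(3800) + 0.11(16.8) = 60.4 − 38.812 + 169.86 + 1.848 = 193.296.
∂Q/∂Y = +0.0447, so E_I = 0.0447·(3800/193.296) ≈ 0.879.
E_I ∈ (0,1): normal good (necessity).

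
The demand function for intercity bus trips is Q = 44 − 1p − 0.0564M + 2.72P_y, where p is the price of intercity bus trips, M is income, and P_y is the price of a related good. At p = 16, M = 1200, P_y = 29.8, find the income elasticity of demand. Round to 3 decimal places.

Evaluating quantity at (p, M, P_y) gives Q = 44 − 1(16) − 0.0564(1200) + 2.72(29.8) = 44 − 16 − 67.68 + 81.056 = 41.376.
∂Q/∂M = −0.0564, so E_I = -0.0564·(1200/41.376) ≈ -1.636.
E_I < 0: inferior good.

-1.636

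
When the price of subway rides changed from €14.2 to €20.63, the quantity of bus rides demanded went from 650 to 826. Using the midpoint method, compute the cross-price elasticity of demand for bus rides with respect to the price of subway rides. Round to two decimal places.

%ΔQ_x = (826 − 650)/[(650+826)/2] = 176/738 ≈ 0.2385.
%ΔP_y = (20.63 − 14.2)/[(14.2+20.63)/2] ≈ 0.3692.
E_xy = 0.2385/0.3692 ≈ 0.65.
E_xy > 0, so bus rides and subway rides are substitutes.

0.65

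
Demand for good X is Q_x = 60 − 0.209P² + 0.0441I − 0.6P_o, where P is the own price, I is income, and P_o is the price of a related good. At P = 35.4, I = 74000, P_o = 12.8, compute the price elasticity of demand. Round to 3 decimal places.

First evaluate Q_x: 60 − 0.209(35.4)² + 0.0441(74000) − 0.6(12.8) = 60 − 261.9104 + 3263.4 − 7.68 = 3053.8096.
∂Q_x/∂P = −2·0.209·P = -14.7972, so E_p = -14.7972·(35.4/3053.8096) ≈ -0.172.
|E_p| < 1: demand is inelastic.

-0.172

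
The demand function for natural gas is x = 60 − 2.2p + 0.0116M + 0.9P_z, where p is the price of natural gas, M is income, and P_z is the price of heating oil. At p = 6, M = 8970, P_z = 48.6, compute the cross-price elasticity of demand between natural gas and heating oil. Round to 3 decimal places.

x = 60 − 2.2(6) + 0.0116(8970) + 0.9(48.6) = 60 − 13.2 + 104.052 + 43.74 = 194.592.
∂x/∂P_z = +0.9, so E_xy = 0.9·(48.6/194.592) ≈ 0.225.
E_xy > 0: the goods are substitutes.

0.225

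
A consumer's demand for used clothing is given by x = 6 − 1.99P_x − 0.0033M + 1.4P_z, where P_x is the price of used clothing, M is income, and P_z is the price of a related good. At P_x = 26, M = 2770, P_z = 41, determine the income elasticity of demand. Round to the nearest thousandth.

-3.629

x = 6 − 1.99(26) − 0.0033(2770) + 1.4(41) = 6 − 51.74 − 9.141 + 57.4 = 2.519.
∂x/∂M = −0.0033, so E_I = -0.0033·(2770/2.519) ≈ -3.629.
E_I < 0: inferior good.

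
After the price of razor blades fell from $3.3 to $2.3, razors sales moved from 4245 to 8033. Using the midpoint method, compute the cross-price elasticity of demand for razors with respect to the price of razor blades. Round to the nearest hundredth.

-1.73

%ΔQ_x = (8033 − 4245)/[(4245+8033)/2] = 3788/6139 ≈ 0.6170.
%ΔP_y = (2.3 − 3.3)/[(3.3+2.3)/2] ≈ -0.3571.
E_xy = 0.6170/-0.3571 ≈ -1.73.
E_xy < 0, so razors and razor blades are complements.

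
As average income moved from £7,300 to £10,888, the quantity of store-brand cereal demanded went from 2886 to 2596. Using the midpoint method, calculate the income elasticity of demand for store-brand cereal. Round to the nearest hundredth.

%ΔQ = (2596 − 2886)/[(2886+2596)/2] = -290/2741 ≈ -0.1058.
%ΔM = (10,888 − 7,300)/[(7,300+10,888)/2] = 3588/9094 ≈ 0.3945.
E_I = %ΔQ/%ΔM ≈ -0.27.
E_I < 0: inferior good.

-0.27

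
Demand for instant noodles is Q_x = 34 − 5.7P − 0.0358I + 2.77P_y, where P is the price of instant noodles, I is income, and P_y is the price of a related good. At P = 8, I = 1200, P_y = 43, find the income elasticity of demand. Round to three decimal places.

-0.666

Substituting, Q_x = 34 − 5.7(8) − 0.0358(1200) + 2.77(43) = 34 − 45.6 − 42.96 + 119.11 = 64.55.
∂Q_x/∂I = −0.0358, so E_I = -0.0358·(1200/64.55) ≈ -0.666.
E_I < 0: inferior good.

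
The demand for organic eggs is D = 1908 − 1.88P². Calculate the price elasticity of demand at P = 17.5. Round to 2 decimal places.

-0.86

At P = 17.5, D = 1332.25.
dD/dP = −2·1.88·P = −65.8.
Point elasticity E = (dD/dP)·(P/D) = -65.8 × 17.5/1332.25 ≈ -0.86.
|E| < 1, so demand is inelastic at this price.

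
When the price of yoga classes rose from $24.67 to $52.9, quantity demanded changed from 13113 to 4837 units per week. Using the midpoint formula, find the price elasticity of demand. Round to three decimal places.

%Δq = (4837 − 13113)/[(13113 + 4837)/2] = -8276/8975 ≈ -0.9221.
%ΔP = (52.9 − 24.67)/[(24.67 + 52.9)/2] = 28.23/38.785 ≈ 0.7279.
Arc elasticity E = %Δq/%ΔP ≈ -0.9221/0.7279 ≈ -1.267.
|E| > 1: demand is elastic over this range.

-1.267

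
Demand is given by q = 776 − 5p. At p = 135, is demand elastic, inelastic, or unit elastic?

elastic

At p = 135, q = 101.
dq/dp = −5.
Point elasticity E = (dq/dp)·(p/q) = -5 × 135/101 ≈ -6.683.
|E| ≈ 6.683 > 1, so demand is elastic.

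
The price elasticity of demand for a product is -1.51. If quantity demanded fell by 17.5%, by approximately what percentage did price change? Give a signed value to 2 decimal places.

%ΔQ ≈ E × %ΔP ⇒ %ΔP = %ΔQ / E = (-17.5%)/(-1.51) ≈ 11.59%.

11.59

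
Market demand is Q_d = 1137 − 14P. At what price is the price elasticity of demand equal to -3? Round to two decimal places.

Set −bP/(a − bP) = −3 ⇒ bP = 3(a − bP) ⇒ bP(1+3) = 3·a.
P = 3·1137/(14·4) ≈ 60.91.

60.91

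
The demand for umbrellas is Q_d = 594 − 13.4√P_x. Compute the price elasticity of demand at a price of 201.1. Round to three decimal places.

At P_x = 201.1, Q_d = 403.975.
dQ_d/dP_x = −13.4/(2√P_x) = −13.4/(2·14.181).
Point elasticity E = (dQ_d/dP_x)·(P_x/Q_d) = -0.4725 × 201.1/403.975 ≈ -0.235.
|E| < 1, so demand is inelastic at this price.

-0.235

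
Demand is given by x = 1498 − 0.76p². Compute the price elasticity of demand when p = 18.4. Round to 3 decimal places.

At p = 18.4, x = 1240.6944.
dx/dp = −2·0.76·p = −27.968.
Point elasticity E = (dx/dp)·(p/x) = -27.968 × 18.4/1240.6944 ≈ -0.415.
|E| < 1, so demand is inelastic at this price.

-0.415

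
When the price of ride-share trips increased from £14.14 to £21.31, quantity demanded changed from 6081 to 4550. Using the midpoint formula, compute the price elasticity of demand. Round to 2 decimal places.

-0.71

%Δq = (4550 − 6081)/[(6081 + 4550)/2] = -1531/5315.5 ≈ -0.2880.
%Δp = (21.31 − 14.14)/[(14.14 + 21.31)/2] = 7.17/17.725 ≈ 0.4045.
Arc elasticity E = %Δq/%Δp ≈ -0.2880/0.4045 ≈ -0.71.
|E| < 1: demand is inelastic over this range.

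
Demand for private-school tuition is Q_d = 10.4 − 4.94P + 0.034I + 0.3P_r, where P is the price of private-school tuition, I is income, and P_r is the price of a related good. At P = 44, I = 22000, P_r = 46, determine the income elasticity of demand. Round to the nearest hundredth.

1.35

Q_d = 10.4 − 4.94(44) + 0.034(22000) + 0.3(46) = 10.4 − 217.36 + 748 + 13.8 = 554.84.
∂Q_d/∂I = +0.034, so E_I = 0.034·(22000/554.84) ≈ 1.35.
E_I > 1: normal good (luxury).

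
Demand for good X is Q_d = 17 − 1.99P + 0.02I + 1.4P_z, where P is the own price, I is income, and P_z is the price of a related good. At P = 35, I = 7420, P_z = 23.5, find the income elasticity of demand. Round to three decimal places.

1.154

At the given point, Q_d = 17 − 1.99(35) + 0.02(7420) + 1.4(23.5) = 17 − 69.65 + 148.4 + 32.9 = 128.65.
∂Q_d/∂I = +0.02, so E_I = 0.02·(7420/128.65) ≈ 1.154.
E_I > 1: normal good (luxury).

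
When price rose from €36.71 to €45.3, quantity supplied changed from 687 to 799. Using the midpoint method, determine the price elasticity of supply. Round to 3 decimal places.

%Δq = (799 − 687)/[(687 + 799)/2] = 112/743 ≈ 0.1507.
%Δp = (45.3 − 36.71)/[(36.71 + 45.3)/2] = 8.59/41.005 ≈ 0.2095.
Arc elasticity E = %Δq/%Δp ≈ 0.1507/0.2095 ≈ 0.720.
|E| < 1: supply is inelastic over this range.

0.720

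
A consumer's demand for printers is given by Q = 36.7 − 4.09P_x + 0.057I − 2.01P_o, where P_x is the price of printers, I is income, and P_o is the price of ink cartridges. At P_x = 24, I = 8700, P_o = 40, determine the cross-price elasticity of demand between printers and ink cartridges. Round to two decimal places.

Evaluating quantity at (P_x, I, P_o) gives Q = 36.7 − 4.09(24) + 0.057(8700) − 2.01(40) = 36.7 − 98.16 + 495.9 − 80.4 = 354.04.
∂Q/∂P_o = −2.01, so E_xy = -2.01·(40/354.04) ≈ -0.23.
E_xy < 0: the goods are complements.

-0.23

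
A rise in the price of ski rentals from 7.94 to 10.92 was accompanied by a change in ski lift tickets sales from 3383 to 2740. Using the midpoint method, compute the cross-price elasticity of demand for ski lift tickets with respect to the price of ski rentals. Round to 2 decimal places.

%ΔQ_x = (2740 − 3383)/[(3383+2740)/2] = -643/3061.5 ≈ -0.2100.
%ΔP_y = (10.92 − 7.94)/[(7.94+10.92)/2] ≈ 0.3160.
E_xy = -0.2100/0.3160 ≈ -0.66.
E_xy < 0, so ski lift tickets and ski rentals are complements.

-0.66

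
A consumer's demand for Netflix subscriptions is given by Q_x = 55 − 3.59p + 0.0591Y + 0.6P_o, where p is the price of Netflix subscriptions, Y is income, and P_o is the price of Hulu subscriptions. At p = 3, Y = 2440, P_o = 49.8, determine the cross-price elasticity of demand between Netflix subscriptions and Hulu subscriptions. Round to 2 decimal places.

Evaluating quantity at (p, Y, P_o) gives Q_x = 55 − 3.59(3) + 0.0591(2440) + 0.6(49.8) = 55 − 10.77 + 144.204 + 29.88 = 218.314.
∂Q_x/∂P_o = +0.6, so E_xy = 0.6·(49.8/218.314) ≈ 0.14.
E_xy > 0: the goods are substitutes.

0.14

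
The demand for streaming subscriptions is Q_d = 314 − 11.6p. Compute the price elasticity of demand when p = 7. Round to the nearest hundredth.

-0.35

At p = 7, Q_d = 232.8.
dQ_d/dp = −11.6.
Point elasticity E = (dQ_d/dp)·(p/Q_d) = -11.6 × 7/232.8 ≈ -0.35.
|E| < 1, so demand is inelastic at this price.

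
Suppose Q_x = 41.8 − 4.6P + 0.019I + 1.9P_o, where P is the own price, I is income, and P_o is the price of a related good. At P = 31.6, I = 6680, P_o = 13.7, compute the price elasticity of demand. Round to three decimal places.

At the given point, Q_x = 41.8 − 4.6(31.6) + 0.019(6680) + 1.9(13.7) = 41.8 − 145.36 + 126.92 + 26.03 = 49.39.
∂Q_x/∂P = −4.6, so E_p = (−4.6)·(31.6/49.39) ≈ -2.943.
|E_p| > 1: demand is elastic.

-2.943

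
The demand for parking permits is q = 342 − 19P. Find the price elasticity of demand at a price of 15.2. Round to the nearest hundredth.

-5.43

At P = 15.2, q = 53.2.
dq/dP = −19.
Point elasticity E = (dq/dP)·(P/q) = -19 × 15.2/53.2 ≈ -5.43.
|E| > 1, so demand is elastic at this price.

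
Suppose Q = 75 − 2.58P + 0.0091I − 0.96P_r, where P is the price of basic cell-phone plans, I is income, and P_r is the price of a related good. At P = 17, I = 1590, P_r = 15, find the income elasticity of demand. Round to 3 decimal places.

0.464

At the given point, Q = 75 − 2.58(17) + 0.0091(1590) − 0.96(15) = 75 − 43.86 + 14.469 − 14.4 = 31.209.
∂Q/∂I = +0.0091, so E_I = 0.0091·(1590/31.209) ≈ 0.464.
E_I ∈ (0,1): normal good (necessity).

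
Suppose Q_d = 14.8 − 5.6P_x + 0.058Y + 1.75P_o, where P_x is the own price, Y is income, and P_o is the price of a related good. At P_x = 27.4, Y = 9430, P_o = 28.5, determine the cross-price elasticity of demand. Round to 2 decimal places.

Substituting, Q_d = 14.8 − 5.6(27.4) + 0.058(9430) + 1.75(28.5) = 14.8 − 153.44 + 546.94 + 49.875 = 458.175.
∂Q_d/∂P_o = +1.75, so E_xy = 1.75·(28.5/458.175) ≈ 0.11.
E_xy > 0: the goods are substitutes.

0.11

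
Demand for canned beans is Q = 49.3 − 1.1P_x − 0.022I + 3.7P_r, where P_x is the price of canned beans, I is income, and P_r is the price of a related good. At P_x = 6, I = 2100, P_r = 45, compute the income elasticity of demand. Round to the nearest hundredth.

First evaluate Q: 49.3 − 1.1(6) − 0.022(2100) + 3.7(45) = 49.3 − 6.6 − 46.2 + 166.5 = 163.
∂Q/∂I = −0.022, so E_I = -0.022·(2100/163) ≈ -0.28.
E_I < 0: inferior good.

-0.28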